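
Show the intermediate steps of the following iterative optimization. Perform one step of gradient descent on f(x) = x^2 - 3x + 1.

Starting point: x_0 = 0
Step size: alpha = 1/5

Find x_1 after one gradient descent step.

f(x) = x^2 - 3x + 1
f'(x) = 2x - 3
f'(0) = 2*0 + (-3) = -3
x_1 = x_0 - alpha * f'(x_0) = 0 - 1/5 * -3 = 3/5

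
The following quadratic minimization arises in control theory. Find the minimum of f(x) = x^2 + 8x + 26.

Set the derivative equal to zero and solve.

f(x) = x^2 + 8x + 26
f'(x) = 2x + (8) = 0
x = -8/2 = -4
f(-4) = 10
Since f''(x) = 2 > 0, this is a minimum.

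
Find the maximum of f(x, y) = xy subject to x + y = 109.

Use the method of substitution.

Substitute y = 109 - x into f(x,y) = xy:
g(x) = x(109 - x) = 109x - x^2
g'(x) = 109 - 2x = 0  =>  x = 109/2
y = 109 - 109/2 = 109/2
Maximum value = (109/2) * (109/2) = 11881/4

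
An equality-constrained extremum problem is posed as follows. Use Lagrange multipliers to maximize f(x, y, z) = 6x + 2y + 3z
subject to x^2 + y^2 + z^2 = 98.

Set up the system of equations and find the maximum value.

Lagrange conditions: 6 = 2*lambda*x, 2 = 2*lambda*y, 3 = 2*lambda*z
So x:6 = y:2 = z:3, i.e. x = 6t, y = 2t, z = 3t
Constraint: t^2*(6^2 + 2^2 + 3^2) = 98
  t^2 * 49 = 98  =>  t = sqrt(2)
Maximum = 6*6t + 2*2t + 3*3t = 49*sqrt(2) = sqrt(4802)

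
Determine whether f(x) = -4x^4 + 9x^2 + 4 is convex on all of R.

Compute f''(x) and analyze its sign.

f(x) = -4x^4 + 9x^2 + 4
f'(x) = -16x^3 + 18x
f''(x) = -48x^2 + 18
f''(x) = -48x^2 + 18 -> -inf as |x| -> inf
Therefore, f is not globally convex on R.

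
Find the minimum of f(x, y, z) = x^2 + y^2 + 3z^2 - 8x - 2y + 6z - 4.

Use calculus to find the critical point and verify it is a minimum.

f(x,y,z) = x^2 + y^2 + 3z^2 - 8x - 2y + 6z - 4
df/dx = 2x + (-8) = 0 => x = 4
df/dy = 2y + (-2) = 0 => y = 1
df/dz = 6z + (6) = 0 => z = -1
f(4,1,-1) = 1*(4)^2 + 1*(1)^2 + 3*(-1)^2 + -8*(4) + -2*(1) + 6*(-1) + -4 = -24
Hessian is diagonal with entries 2, 2, 6 > 0, confirmed minimum.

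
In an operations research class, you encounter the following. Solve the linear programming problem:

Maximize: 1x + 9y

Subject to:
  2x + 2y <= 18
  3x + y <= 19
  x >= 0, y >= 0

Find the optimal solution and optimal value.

Feasible vertices: (0, 0), (0, 9), (5, 4), (19/3, 0)
Objective 1x + 9y at each:
  (0, 0): 0
  (0, 9): 81
  (5, 4): 41
  (19/3, 0): 19/3
Maximum is 81 at (0, 9).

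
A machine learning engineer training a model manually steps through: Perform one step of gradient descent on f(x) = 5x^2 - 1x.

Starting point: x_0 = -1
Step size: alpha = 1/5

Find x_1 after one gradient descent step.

f(x) = 5x^2 - 1x
f'(x) = 10x - 1
f'(-1) = 10*-1 + (-1) = -11
x_1 = x_0 - alpha * f'(x_0) = -1 - 1/5 * -11 = 6/5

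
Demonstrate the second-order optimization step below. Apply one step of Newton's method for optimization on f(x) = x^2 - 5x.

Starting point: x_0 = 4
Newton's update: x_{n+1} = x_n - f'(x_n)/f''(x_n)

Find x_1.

f(x) = x^2 - 5x
f'(x) = 2x + (-5), f''(x) = 2
Newton step: x_1 = x_0 - f'(x_0)/f''(x_0)
f'(4) = 3
x_1 = 4 - 3/2 = 5/2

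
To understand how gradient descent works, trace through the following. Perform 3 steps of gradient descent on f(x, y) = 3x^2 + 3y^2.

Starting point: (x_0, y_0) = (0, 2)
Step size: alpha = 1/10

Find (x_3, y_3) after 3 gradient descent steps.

f(x,y) = 3x^2 + 3y^2
grad_x = 6x + 0y, grad_y = 6y + 0x
Step 1: grad = (0, 12), (0, 4/5)
Step 2: grad = (0, 24/5), (0, 8/25)
Step 3: grad = (0, 48/25), (0, 16/125)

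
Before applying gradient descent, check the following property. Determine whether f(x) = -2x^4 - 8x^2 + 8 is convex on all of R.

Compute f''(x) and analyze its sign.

f(x) = -2x^4 - 8x^2 + 8
f'(x) = -8x^3 + -16x
f''(x) = -24x^2 + -16
f''(x) = -24x^2 + -16 <= -16 < 0 for all x
Therefore, f is concave on R.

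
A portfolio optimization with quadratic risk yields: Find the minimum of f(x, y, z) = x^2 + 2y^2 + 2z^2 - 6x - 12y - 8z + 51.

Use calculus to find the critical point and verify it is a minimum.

f(x,y,z) = x^2 + 2y^2 + 2z^2 - 6x - 12y - 8z + 51
df/dx = 2x + (-6) = 0 => x = 3
df/dy = 4y + (-12) = 0 => y = 3
df/dz = 4z + (-8) = 0 => z = 2
f(3,3,2) = 1*(3)^2 + 2*(3)^2 + 2*(2)^2 + -6*(3) + -12*(3) + -8*(2) + 51 = 16
Hessian is diagonal with entries 2, 4, 4 > 0, confirmed minimum.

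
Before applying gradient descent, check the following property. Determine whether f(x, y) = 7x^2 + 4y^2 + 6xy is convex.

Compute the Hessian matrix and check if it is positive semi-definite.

f(x,y) = 7x^2 + 4y^2 + 6xy
Hessian H = [[14, 6], [6, 8]]
trace(H) = 22, det(H) = 76
Eigenvalues: (22 +/- sqrt(180)) / 2 = 17.71, 4.292
Since both eigenvalues > 0, f is convex.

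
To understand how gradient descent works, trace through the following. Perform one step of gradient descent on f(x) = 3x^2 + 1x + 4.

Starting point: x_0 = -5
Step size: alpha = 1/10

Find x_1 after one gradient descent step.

f(x) = 3x^2 + 1x + 4
f'(x) = 6x + 1
f'(-5) = 6*-5 + (1) = -29
x_1 = x_0 - alpha * f'(x_0) = -5 - 1/10 * -29 = -21/10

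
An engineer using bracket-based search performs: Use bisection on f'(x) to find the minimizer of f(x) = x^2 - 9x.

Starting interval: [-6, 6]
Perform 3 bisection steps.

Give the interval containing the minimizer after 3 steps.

Finding critical point of f(x) = x^2 - 9x using bisection on f'(x) = 2x + -9.
f'(x) = 0 when x = 9/2.
Starting interval: [-6, 6]
Step 1: mid = 0, f'(mid) = -9, new interval = [0, 6]
Step 2: mid = 3, f'(mid) = -3, new interval = [3, 6]
Step 3: mid = 9/2, f'(mid) = 0, new interval = [9/2, 9/2]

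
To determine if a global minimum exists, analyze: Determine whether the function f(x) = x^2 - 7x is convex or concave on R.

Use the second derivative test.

f(x) = x^2 - 7x
f'(x) = 2x - 7
f''(x) = 2
Since f''(x) = 2 > 0 for all x, f is convex on R.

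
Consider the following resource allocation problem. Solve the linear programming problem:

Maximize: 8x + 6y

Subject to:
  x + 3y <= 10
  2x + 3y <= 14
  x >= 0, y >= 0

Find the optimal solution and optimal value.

Feasible vertices: (0, 0), (0, 10/3), (4, 2), (7, 0)
Objective 8x + 6y at each:
  (0, 0): 0
  (0, 10/3): 20
  (4, 2): 44
  (7, 0): 56
Maximum is 56 at (7, 0).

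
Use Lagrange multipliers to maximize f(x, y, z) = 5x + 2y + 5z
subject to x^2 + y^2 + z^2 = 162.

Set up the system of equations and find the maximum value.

Lagrange conditions: 5 = 2*lambda*x, 2 = 2*lambda*y, 5 = 2*lambda*z
So x:5 = y:2 = z:5, i.e. x = 5t, y = 2t, z = 5t
Constraint: t^2*(5^2 + 2^2 + 5^2) = 162
  t^2 * 54 = 162  =>  t = sqrt(3)
Maximum = 5*5t + 2*2t + 5*5t = 54*sqrt(3) = sqrt(8748)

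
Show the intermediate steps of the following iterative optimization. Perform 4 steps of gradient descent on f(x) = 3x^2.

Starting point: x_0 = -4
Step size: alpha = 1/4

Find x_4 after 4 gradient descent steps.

f(x) = 3x^2, f'(x) = 6x + (0)
Step 1: f'(-4) = -24, x_1 = -4 - 1/4 * -24 = 2
Step 2: f'(2) = 12, x_2 = 2 - 1/4 * 12 = -1
Step 3: f'(-1) = -6, x_3 = -1 - 1/4 * -6 = 1/2
Step 4: f'(1/2) = 3, x_4 = 1/2 - 1/4 * 3 = -1/4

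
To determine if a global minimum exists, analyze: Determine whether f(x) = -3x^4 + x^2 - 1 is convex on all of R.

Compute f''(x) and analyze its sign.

f(x) = -3x^4 + x^2 - 1
f'(x) = -12x^3 + 2x
f''(x) = -36x^2 + 2
f''(x) = -36x^2 + 2 -> -inf as |x| -> inf
Therefore, f is not globally convex on R.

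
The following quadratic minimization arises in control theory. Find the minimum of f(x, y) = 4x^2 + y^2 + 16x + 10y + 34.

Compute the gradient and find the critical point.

f(x,y) = 4x^2 + y^2 + 16x + 10y + 34
df/dx = 8x + (16) = 0  =>  x = -2
df/dy = 2y + (10) = 0  =>  y = -5
f(-2, -5) = 4*(-2)^2 + 1*(-5)^2 + 16*(-2) + 10*(-5) + 34 = -7
Hessian is diagonal with entries 8, 2 > 0, so this is a minimum.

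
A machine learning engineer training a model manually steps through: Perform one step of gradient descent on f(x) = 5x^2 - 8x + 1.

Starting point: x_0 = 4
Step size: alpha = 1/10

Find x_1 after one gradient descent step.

f(x) = 5x^2 - 8x + 1
f'(x) = 10x - 8
f'(4) = 10*4 + (-8) = 32
x_1 = x_0 - alpha * f'(x_0) = 4 - 1/10 * 32 = 4/5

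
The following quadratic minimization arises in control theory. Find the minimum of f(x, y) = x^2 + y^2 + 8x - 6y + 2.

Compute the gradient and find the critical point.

f(x,y) = x^2 + y^2 + 8x - 6y + 2
df/dx = 2x + (8) = 0  =>  x = -4
df/dy = 2y + (-6) = 0  =>  y = 3
f(-4, 3) = 1*(-4)^2 + 1*(3)^2 + 8*(-4) + -6*(3) + 2 = -23
Hessian is diagonal with entries 2, 2 > 0, so this is a minimum.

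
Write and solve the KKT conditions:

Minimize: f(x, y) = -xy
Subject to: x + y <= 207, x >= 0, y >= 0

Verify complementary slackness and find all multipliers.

Problem: min -xy s.t. x + y <= 207 (multiplier lambda), x >= 0 (mu_x), y >= 0 (mu_y)
KKT stationarity: -y + lambda - mu_x = 0, -x + lambda - mu_y = 0, with lambda, mu_x, mu_y >= 0
Complementary slackness: lambda*(x + y - 207) = 0, mu_x*x = 0, mu_y*y = 0
If lambda = 0: y = -mu_x <= 0 and x = -mu_y <= 0 force x = y = 0 with f = 0; but x = y = 207/2 is feasible with f = -42849/4 < 0, so this is not the minimum. Hence lambda > 0 and x + y = 207.
Try x > 0, y > 0 (so mu_x = mu_y = 0): y = lambda, x = lambda => x = y = lambda
x + y = 207 => 2*lambda = 207 => lambda = 207/2
x* = y* = 207/2 > 0, consistent with mu_x = mu_y = 0.
(Any feasible point with x = 0 or y = 0 has f = 0 > -42849/4, so the minimum is not on those boundaries.)
min(-xy) = -42849/4 (i.e. max xy = 42849/4)
Multipliers: lambda = 207/2, mu_x = 0, mu_y = 0
Complementary slackness: lambda*(x + y - 207) = 207/2*(207/2 + 207/2 - 207) = 0, mu_x*x = 0*207/2 = 0, mu_y*y = 0*207/2 = 0. Satisfied.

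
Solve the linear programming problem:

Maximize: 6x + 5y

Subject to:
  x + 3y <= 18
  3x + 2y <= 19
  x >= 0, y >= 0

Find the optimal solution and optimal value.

Feasible vertices: (0, 0), (0, 6), (3, 5), (19/3, 0)
Objective 6x + 5y at each:
  (0, 0): 0
  (0, 6): 30
  (3, 5): 43
  (19/3, 0): 38
Maximum is 43 at (3, 5).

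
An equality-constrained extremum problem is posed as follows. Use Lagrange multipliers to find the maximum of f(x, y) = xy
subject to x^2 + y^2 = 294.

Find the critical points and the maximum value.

Lagrange conditions: y = 2*lambda*x and x = 2*lambda*y
If x = 0 then y = 0, violating the constraint, so x, y != 0.
Dividing: y/x = x/y => x^2 = y^2 => y = x or y = -x
Constraint: 2x^2 = 294 => x^2 = 147 => x = +/-sqrt(147)
Critical points: (sqrt(147), sqrt(147)), (-sqrt(147), -sqrt(147)), (sqrt(147), -sqrt(147)), (-sqrt(147), sqrt(147))
  y = x:  xy = x^2 = 147  at (sqrt(147), sqrt(147)) and (-sqrt(147), -sqrt(147))
  y = -x: xy = -x^2 = -147 at (sqrt(147), -sqrt(147)) and (-sqrt(147), sqrt(147))
Maximum xy = 147 at (sqrt(147), sqrt(147)) and (-sqrt(147), -sqrt(147))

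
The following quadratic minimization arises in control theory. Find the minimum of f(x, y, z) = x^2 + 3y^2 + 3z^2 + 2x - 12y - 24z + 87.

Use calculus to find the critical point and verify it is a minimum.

f(x,y,z) = x^2 + 3y^2 + 3z^2 + 2x - 12y - 24z + 87
df/dx = 2x + (2) = 0 => x = -1
df/dy = 6y + (-12) = 0 => y = 2
df/dz = 6z + (-24) = 0 => z = 4
f(-1,2,4) = 1*(-1)^2 + 3*(2)^2 + 3*(4)^2 + 2*(-1) + -12*(2) + -24*(4) + 87 = 26
Hessian is diagonal with entries 2, 6, 6 > 0, confirmed minimum.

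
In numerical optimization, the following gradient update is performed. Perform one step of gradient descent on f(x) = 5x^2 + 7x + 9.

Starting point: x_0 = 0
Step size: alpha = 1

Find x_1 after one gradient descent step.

f(x) = 5x^2 + 7x + 9
f'(x) = 10x + 7
f'(0) = 10*0 + (7) = 7
x_1 = x_0 - alpha * f'(x_0) = 0 - 1 * 7 = -7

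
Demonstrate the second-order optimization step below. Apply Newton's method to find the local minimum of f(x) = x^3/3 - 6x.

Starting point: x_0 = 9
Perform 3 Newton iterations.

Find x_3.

f(x) = x^3/3 - 6x
f'(x) = x^2 - 6, f''(x) = 2x
Newton update: x_{n+1} = x_n - (x_n^2 - 6)/(2*x_n)
Step 1: x_0 = 9, f'=75, f''=18, x_1 = 29/6
Step 2: x_1 = 29/6, f'=625/36, f''=29/3, x_2 = 1057/348
Step 3: x_2 = 1057/348, f'=390625/121104, f''=1057/174, x_3 = 1843873/735672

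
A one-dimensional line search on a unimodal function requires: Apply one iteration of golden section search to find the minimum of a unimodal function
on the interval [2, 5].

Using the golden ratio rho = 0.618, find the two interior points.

Golden section search on [2, 5].
Golden ratio rho = 0.618 (approx).
Interior points:
  x_1 = 2 + (1-0.618)*3 = 3.1460
  x_2 = 2 + 0.618*3 = 3.8540
Compare f(x_1) and f(x_2) to determine which subinterval to keep.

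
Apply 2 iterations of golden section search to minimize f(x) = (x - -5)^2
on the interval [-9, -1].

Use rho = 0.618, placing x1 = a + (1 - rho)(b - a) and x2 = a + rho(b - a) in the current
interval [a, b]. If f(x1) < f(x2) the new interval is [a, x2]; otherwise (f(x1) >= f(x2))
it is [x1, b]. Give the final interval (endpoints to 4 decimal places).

Golden section search for min of f(x) = (x - -5)^2 on [-9, -1].
Each step: x1 = a + (1 - rho)(b - a), x2 = a + rho(b - a); if f(x1) < f(x2) keep [a, x2], otherwise keep [x1, b].
Step 1: [-9.0000, -1.0000], x1=-5.9440 (f=0.8911), x2=-4.0560 (f=0.8911); f(x1) = f(x2) (tie, not '<') => keep [-5.9440, -1.0000]
Step 2: [-5.9440, -1.0000], x1=-4.0554 (f=0.8923), x2=-2.8886 (f=4.4580); f(x1) < f(x2) => keep [-5.9440, -2.8886]
Final interval: [-5.9440, -2.8886]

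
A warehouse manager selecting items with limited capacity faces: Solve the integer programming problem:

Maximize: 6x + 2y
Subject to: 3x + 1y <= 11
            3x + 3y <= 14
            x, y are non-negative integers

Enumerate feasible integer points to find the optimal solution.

Constraint 1: 3x + 1y <= 11
Constraint 2: 3x + 3y <= 14
Feasible x range (need y >= 0): 0 <= x <= min(11/3, 14/3) => x in {0, ..., 3}.
Enumerate feasible integer points row by row (the coefficient of y is 2 > 0, so for each x the largest feasible y gives the best value):
  x = 0: y <= min((11 - 3*0)/1, (14 - 3*0)/3) => y in {0, ..., 4}; best 6*0 + 2*4 = 8
  x = 1: y <= min((11 - 3*1)/1, (14 - 3*1)/3) => y in {0, ..., 3}; best 6*1 + 2*3 = 12
  x = 2: y <= min((11 - 3*2)/1, (14 - 3*2)/3) => y in {0, ..., 2}; best 6*2 + 2*2 = 16
  x = 3: y <= min((11 - 3*3)/1, (14 - 3*3)/3) => y in {0, ..., 1}; best 6*3 + 2*1 = 20
The maximum 6x + 2y = 20 is achieved at x = 3, y = 1.
Check: 3*3 + 1*1 = 10 <= 11 and 3*3 + 3*1 = 12 <= 14.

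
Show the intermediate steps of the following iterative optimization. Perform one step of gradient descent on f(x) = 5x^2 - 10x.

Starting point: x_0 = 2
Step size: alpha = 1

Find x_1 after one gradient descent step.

f(x) = 5x^2 - 10x
f'(x) = 10x - 10
f'(2) = 10*2 + (-10) = 10
x_1 = x_0 - alpha * f'(x_0) = 2 - 1 * 10 = -8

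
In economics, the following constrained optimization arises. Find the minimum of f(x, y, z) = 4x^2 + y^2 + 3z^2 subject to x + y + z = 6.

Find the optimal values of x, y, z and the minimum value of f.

Using Lagrange multipliers on f = 4x^2 + y^2 + 3z^2 with constraint x + y + z = 6:
Conditions: 2*4*x = lambda, 2*1*y = lambda, 2*3*z = lambda
So x = lambda/8, y = lambda/2, z = lambda/6
Substituting into constraint: lambda * (19/24) = 6
lambda = 144/19
x = 18/19, y = 72/19, z = 24/19
Minimum value = 432/19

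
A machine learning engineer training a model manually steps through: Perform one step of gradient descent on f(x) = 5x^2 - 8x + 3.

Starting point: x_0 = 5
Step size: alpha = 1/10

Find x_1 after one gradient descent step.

f(x) = 5x^2 - 8x + 3
f'(x) = 10x - 8
f'(5) = 10*5 + (-8) = 42
x_1 = x_0 - alpha * f'(x_0) = 5 - 1/10 * 42 = 4/5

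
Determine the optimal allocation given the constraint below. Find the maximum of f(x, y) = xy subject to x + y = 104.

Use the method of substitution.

Substitute y = 104 - x into f(x,y) = xy:
g(x) = x(104 - x) = 104x - x^2
g'(x) = 104 - 2x = 0  =>  x = 52
y = 104 - 52 = 52
Maximum value = 52 * 52 = 2704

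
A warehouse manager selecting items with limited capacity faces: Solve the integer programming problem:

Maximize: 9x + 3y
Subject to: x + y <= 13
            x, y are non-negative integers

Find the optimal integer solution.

Objective: 9x + 3y, constraint: x + y <= 13
Coefficient of x is 9 >= coefficient of y is 3, so allocate the entire budget to x.
Optimal: x = 13, y = 0, value = 117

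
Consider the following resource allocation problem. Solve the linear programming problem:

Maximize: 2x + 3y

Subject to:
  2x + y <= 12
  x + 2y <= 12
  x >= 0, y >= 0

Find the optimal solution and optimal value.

Feasible vertices: (0, 0), (0, 6), (4, 4), (6, 0)
Objective 2x + 3y at each:
  (0, 0): 0
  (0, 6): 18
  (4, 4): 20
  (6, 0): 12
Maximum is 20 at (4, 4).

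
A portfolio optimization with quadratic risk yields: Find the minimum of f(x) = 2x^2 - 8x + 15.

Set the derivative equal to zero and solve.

f(x) = 2x^2 - 8x + 15
f'(x) = 4x + (-8) = 0
x = 8/4 = 2
f(2) = 7
Since f''(x) = 4 > 0, this is a minimum.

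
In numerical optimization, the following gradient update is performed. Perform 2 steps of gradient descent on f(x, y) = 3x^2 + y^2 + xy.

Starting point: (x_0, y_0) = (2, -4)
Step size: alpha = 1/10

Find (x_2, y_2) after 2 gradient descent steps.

f(x,y) = 3x^2 + y^2 + xy
grad_x = 6x + 1y, grad_y = 2y + 1x
Step 1: grad = (8, -6), (6/5, -17/5)
Step 2: grad = (19/5, -28/5), (41/50, -71/25)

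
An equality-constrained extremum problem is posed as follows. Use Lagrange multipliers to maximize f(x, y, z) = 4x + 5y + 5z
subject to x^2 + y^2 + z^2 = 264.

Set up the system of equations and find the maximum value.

Lagrange conditions: 4 = 2*lambda*x, 5 = 2*lambda*y, 5 = 2*lambda*z
So x:4 = y:5 = z:5, i.e. x = 4t, y = 5t, z = 5t
Constraint: t^2*(4^2 + 5^2 + 5^2) = 264
  t^2 * 66 = 264  =>  t = sqrt(4)
Maximum = 4*4t + 5*5t + 5*5t = 66*sqrt(4) = 132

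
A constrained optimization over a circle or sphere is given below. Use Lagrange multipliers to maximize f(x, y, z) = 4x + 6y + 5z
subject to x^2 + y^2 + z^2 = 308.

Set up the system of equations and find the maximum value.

Lagrange conditions: 4 = 2*lambda*x, 6 = 2*lambda*y, 5 = 2*lambda*z
So x:4 = y:6 = z:5, i.e. x = 4t, y = 6t, z = 5t
Constraint: t^2*(4^2 + 6^2 + 5^2) = 308
  t^2 * 77 = 308  =>  t = sqrt(4)
Maximum = 4*4t + 6*6t + 5*5t = 77*sqrt(4) = 154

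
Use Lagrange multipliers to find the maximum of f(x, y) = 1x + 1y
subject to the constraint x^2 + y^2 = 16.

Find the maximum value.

Set up Lagrange conditions: grad f = lambda * grad g
  1 = 2*lambda*x
  1 = 2*lambda*y
From these: x/y = 1/1, so x = 1t, y = 1t for some t.
Substitute into constraint: (1t)^2 + (1t)^2 = 16
  t^2 * 2 = 16
  t = sqrt(16/2)
Maximum = 1*x + 1*y = (1^2 + 1^2)*t = 2 * sqrt(16/2) = sqrt(32)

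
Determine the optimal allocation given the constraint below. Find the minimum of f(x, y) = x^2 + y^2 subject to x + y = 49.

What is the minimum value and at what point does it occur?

Substitute y = 49 - x into f(x,y) = x^2 + y^2:
g(x) = x^2 + (49 - x)^2 = 2x^2 - 98x + 2401
g'(x) = 4x - 98 = 0  =>  x = 49/2
y = 49 - 49/2 = 49/2
Minimum value = (49/2)^2 + (49/2)^2 = 2401/2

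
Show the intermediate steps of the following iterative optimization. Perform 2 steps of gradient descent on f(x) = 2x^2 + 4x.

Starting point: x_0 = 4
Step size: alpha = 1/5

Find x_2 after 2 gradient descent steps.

f(x) = 2x^2 + 4x, f'(x) = 4x + (4)
Step 1: f'(4) = 20, x_1 = 4 - 1/5 * 20 = 0
Step 2: f'(0) = 4, x_2 = 0 - 1/5 * 4 = -4/5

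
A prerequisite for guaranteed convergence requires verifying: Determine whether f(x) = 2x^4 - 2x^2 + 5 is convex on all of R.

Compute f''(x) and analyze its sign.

f(x) = 2x^4 - 2x^2 + 5
f'(x) = 8x^3 + -4x
f''(x) = 24x^2 + -4
f''(0) = -4 < 0, so not convex near x = 0
Therefore, f is not globally convex on R.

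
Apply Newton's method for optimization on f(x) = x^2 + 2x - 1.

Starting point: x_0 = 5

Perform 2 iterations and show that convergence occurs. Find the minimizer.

f(x) = x^2 + 2x - 1, f'(x) = 2x + (2), f''(x) = 2
Step 1: f'(5) = 12, x_1 = 5 - 12/2 = -1
Step 2: f'(-1) = 0, x_2 = -1 (converged)
Newton's method converges in 1 step for quadratics.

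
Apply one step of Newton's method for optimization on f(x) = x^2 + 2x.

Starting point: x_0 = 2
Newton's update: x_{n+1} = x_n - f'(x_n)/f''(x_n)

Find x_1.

f(x) = x^2 + 2x
f'(x) = 2x + (2), f''(x) = 2
Newton step: x_1 = x_0 - f'(x_0)/f''(x_0)
f'(2) = 6
x_1 = 2 - 6/2 = -1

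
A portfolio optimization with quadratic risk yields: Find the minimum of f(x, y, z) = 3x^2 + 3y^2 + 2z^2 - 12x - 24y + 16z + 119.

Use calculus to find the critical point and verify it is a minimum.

f(x,y,z) = 3x^2 + 3y^2 + 2z^2 - 12x - 24y + 16z + 119
df/dx = 6x + (-12) = 0 => x = 2
df/dy = 6y + (-24) = 0 => y = 4
df/dz = 4z + (16) = 0 => z = -4
f(2,4,-4) = 3*(2)^2 + 3*(4)^2 + 2*(-4)^2 + -12*(2) + -24*(4) + 16*(-4) + 119 = 27
Hessian is diagonal with entries 6, 6, 4 > 0, confirmed minimum.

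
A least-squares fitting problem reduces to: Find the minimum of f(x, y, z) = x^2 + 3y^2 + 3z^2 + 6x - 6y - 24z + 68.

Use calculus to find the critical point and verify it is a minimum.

f(x,y,z) = x^2 + 3y^2 + 3z^2 + 6x - 6y - 24z + 68
df/dx = 2x + (6) = 0 => x = -3
df/dy = 6y + (-6) = 0 => y = 1
df/dz = 6z + (-24) = 0 => z = 4
f(-3,1,4) = 1*(-3)^2 + 3*(1)^2 + 3*(4)^2 + 6*(-3) + -6*(1) + -24*(4) + 68 = 8
Hessian is diagonal with entries 2, 6, 6 > 0, confirmed minimum.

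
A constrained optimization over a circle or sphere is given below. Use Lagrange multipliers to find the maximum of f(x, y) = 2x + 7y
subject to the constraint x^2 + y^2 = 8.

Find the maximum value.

Set up Lagrange conditions: grad f = lambda * grad g
  2 = 2*lambda*x
  7 = 2*lambda*y
From these: x/y = 2/7, so x = 2t, y = 7t for some t.
Substitute into constraint: (2t)^2 + (7t)^2 = 8
  t^2 * 53 = 8
  t = sqrt(8/53)
Maximum = 2*x + 7*y = (2^2 + 7^2)*t = 53 * sqrt(8/53) = sqrt(424)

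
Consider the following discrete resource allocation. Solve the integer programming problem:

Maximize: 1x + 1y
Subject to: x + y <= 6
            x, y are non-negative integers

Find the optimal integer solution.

Objective: 1x + 1y, constraint: x + y <= 6
Coefficient of x is 1 >= coefficient of y is 1, so allocate the entire budget to x.
Optimal: x = 6, y = 0, value = 6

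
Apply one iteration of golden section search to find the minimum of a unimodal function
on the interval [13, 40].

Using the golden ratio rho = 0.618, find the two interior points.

Golden section search on [13, 40].
Golden ratio rho = 0.618 (approx).
Interior points:
  x_1 = 13 + (1-0.618)*27 = 23.3140
  x_2 = 13 + 0.618*27 = 29.6860
Compare f(x_1) and f(x_2) to determine which subinterval to keep.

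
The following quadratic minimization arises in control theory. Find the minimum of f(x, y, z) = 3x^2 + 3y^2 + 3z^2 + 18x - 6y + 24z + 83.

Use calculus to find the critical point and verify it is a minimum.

f(x,y,z) = 3x^2 + 3y^2 + 3z^2 + 18x - 6y + 24z + 83
df/dx = 6x + (18) = 0 => x = -3
df/dy = 6y + (-6) = 0 => y = 1
df/dz = 6z + (24) = 0 => z = -4
f(-3,1,-4) = 3*(-3)^2 + 3*(1)^2 + 3*(-4)^2 + 18*(-3) + -6*(1) + 24*(-4) + 83 = 5
Hessian is diagonal with entries 6, 6, 6 > 0, confirmed minimum.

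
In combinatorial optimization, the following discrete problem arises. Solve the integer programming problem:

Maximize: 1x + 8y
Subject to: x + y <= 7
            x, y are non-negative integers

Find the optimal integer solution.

Objective: 1x + 8y, constraint: x + y <= 7
Coefficient of y is 8 > coefficient of x is 1, so allocate the entire budget to y.
Optimal: x = 0, y = 7, value = 56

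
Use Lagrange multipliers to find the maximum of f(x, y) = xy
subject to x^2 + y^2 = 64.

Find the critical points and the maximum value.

Lagrange conditions: y = 2*lambda*x and x = 2*lambda*y
If x = 0 then y = 0, violating the constraint, so x, y != 0.
Dividing: y/x = x/y => x^2 = y^2 => y = x or y = -x
Constraint: 2x^2 = 64 => x^2 = 32 => x = +/-sqrt(32)
Critical points: (sqrt(32), sqrt(32)), (-sqrt(32), -sqrt(32)), (sqrt(32), -sqrt(32)), (-sqrt(32), sqrt(32))
  y = x:  xy = x^2 = 32  at (sqrt(32), sqrt(32)) and (-sqrt(32), -sqrt(32))
  y = -x: xy = -x^2 = -32 at (sqrt(32), -sqrt(32)) and (-sqrt(32), sqrt(32))
Maximum xy = 32 at (sqrt(32), sqrt(32)) and (-sqrt(32), -sqrt(32))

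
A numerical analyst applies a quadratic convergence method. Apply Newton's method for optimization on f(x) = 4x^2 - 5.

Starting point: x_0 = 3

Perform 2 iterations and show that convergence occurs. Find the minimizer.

f(x) = 4x^2 - 5, f'(x) = 8x + (0), f''(x) = 8
Step 1: f'(3) = 24, x_1 = 3 - 24/8 = 0
Step 2: f'(0) = 0, x_2 = 0 (converged)
Newton's method converges in 1 step for quadratics.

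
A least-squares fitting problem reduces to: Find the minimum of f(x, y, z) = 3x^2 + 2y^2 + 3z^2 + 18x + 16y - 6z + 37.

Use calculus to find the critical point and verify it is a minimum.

f(x,y,z) = 3x^2 + 2y^2 + 3z^2 + 18x + 16y - 6z + 37
df/dx = 6x + (18) = 0 => x = -3
df/dy = 4y + (16) = 0 => y = -4
df/dz = 6z + (-6) = 0 => z = 1
f(-3,-4,1) = 3*(-3)^2 + 2*(-4)^2 + 3*(1)^2 + 18*(-3) + 16*(-4) + -6*(1) + 37 = -25
Hessian is diagonal with entries 6, 4, 6 > 0, confirmed minimum.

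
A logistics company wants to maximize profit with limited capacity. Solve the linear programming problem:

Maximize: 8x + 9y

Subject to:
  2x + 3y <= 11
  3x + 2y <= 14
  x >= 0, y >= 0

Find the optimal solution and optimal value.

Feasible vertices: (0, 0), (0, 11/3), (4, 1), (14/3, 0)
Objective 8x + 9y at each:
  (0, 0): 0
  (0, 11/3): 33
  (4, 1): 41
  (14/3, 0): 112/3
Maximum is 41 at (4, 1).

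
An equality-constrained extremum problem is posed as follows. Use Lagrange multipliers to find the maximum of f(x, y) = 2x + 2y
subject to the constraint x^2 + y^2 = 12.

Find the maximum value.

Set up Lagrange conditions: grad f = lambda * grad g
  2 = 2*lambda*x
  2 = 2*lambda*y
From these: x/y = 2/2, so x = 2t, y = 2t for some t.
Substitute into constraint: (2t)^2 + (2t)^2 = 12
  t^2 * 8 = 12
  t = sqrt(12/8)
Maximum = 2*x + 2*y = (2^2 + 2^2)*t = 8 * sqrt(12/8) = sqrt(96)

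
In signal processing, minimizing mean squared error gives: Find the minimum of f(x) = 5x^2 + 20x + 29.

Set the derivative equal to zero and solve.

f(x) = 5x^2 + 20x + 29
f'(x) = 10x + (20) = 0
x = -20/10 = -2
f(-2) = 9
Since f''(x) = 10 > 0, this is a minimum.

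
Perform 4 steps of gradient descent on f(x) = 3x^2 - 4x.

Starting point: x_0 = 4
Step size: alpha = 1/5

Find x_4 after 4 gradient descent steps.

f(x) = 3x^2 - 4x, f'(x) = 6x + (-4)
Step 1: f'(4) = 20, x_1 = 4 - 1/5 * 20 = 0
Step 2: f'(0) = -4, x_2 = 0 - 1/5 * -4 = 4/5
Step 3: f'(4/5) = 4/5, x_3 = 4/5 - 1/5 * 4/5 = 16/25
Step 4: f'(16/25) = -4/25, x_4 = 16/25 - 1/5 * -4/25 = 84/125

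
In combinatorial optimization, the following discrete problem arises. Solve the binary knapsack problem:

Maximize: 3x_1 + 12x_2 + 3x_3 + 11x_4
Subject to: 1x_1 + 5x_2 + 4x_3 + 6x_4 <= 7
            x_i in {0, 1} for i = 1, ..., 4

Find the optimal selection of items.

Items: item 1 (v=3, w=1), item 2 (v=12, w=5), item 3 (v=3, w=4), item 4 (v=11, w=6)
Capacity: 7
Checking all 16 subsets (w = total weight, v = total value):
  {}: w = 0, v = 0
  {1}: w = 1, v = 3
  {2}: w = 5, v = 12
  {3}: w = 4, v = 3
  {4}: w = 6, v = 11
  {1, 2}: w = 6, v = 15
  {1, 3}: w = 5, v = 6
  {1, 4}: w = 7, v = 14
  {2, 3}: w = 9 > 7, infeasible
  {2, 4}: w = 11 > 7, infeasible
  {3, 4}: w = 10 > 7, infeasible
  {1, 2, 3}: w = 10 > 7, infeasible
  {1, 2, 4}: w = 12 > 7, infeasible
  {1, 3, 4}: w = 11 > 7, infeasible
  {2, 3, 4}: w = 15 > 7, infeasible
  {1, 2, 3, 4}: w = 16 > 7, infeasible
Best feasible subset: items [1, 2]
Total weight: 6 <= 7, total value: 15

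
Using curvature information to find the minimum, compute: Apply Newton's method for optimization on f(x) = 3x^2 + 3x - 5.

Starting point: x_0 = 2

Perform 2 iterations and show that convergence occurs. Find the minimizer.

f(x) = 3x^2 + 3x - 5, f'(x) = 6x + (3), f''(x) = 6
Step 1: f'(2) = 15, x_1 = 2 - 15/6 = -1/2
Step 2: f'(-1/2) = 0, x_2 = -1/2 (converged)
Newton's method converges in 1 step for quadratics.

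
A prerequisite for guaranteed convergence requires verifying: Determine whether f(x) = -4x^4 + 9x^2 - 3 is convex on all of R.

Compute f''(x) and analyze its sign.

f(x) = -4x^4 + 9x^2 - 3
f'(x) = -16x^3 + 18x
f''(x) = -48x^2 + 18
f''(x) = -48x^2 + 18 -> -inf as |x| -> inf
Therefore, f is not globally convex on R.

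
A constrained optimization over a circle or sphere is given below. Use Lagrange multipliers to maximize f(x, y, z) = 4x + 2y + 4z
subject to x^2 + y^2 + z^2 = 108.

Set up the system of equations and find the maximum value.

Lagrange conditions: 4 = 2*lambda*x, 2 = 2*lambda*y, 4 = 2*lambda*z
So x:4 = y:2 = z:4, i.e. x = 4t, y = 2t, z = 4t
Constraint: t^2*(4^2 + 2^2 + 4^2) = 108
  t^2 * 36 = 108  =>  t = sqrt(3)
Maximum = 4*4t + 2*2t + 4*4t = 36*sqrt(3) = sqrt(3888)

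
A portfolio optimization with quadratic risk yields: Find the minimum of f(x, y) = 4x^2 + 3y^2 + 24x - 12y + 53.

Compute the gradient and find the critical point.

f(x,y) = 4x^2 + 3y^2 + 24x - 12y + 53
df/dx = 8x + (24) = 0  =>  x = -3
df/dy = 6y + (-12) = 0  =>  y = 2
f(-3, 2) = 4*(-3)^2 + 3*(2)^2 + 24*(-3) + -12*(2) + 53 = 5
Hessian is diagonal with entries 8, 6 > 0, so this is a minimum.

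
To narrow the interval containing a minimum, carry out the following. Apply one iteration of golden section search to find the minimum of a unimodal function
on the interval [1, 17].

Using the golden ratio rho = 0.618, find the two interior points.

Golden section search on [1, 17].
Golden ratio rho = 0.618 (approx).
Interior points:
  x_1 = 1 + (1-0.618)*16 = 7.1120
  x_2 = 1 + 0.618*16 = 10.8880
Compare f(x_1) and f(x_2) to determine which subinterval to keep.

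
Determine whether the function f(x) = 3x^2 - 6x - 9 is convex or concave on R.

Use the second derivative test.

f(x) = 3x^2 - 6x - 9
f'(x) = 6x - 6
f''(x) = 6
Since f''(x) = 6 > 0 for all x, f is convex on R.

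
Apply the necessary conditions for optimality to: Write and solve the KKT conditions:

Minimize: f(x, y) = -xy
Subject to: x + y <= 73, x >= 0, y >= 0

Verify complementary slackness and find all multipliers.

Problem: min -xy s.t. x + y <= 73 (multiplier lambda), x >= 0 (mu_x), y >= 0 (mu_y)
KKT stationarity: -y + lambda - mu_x = 0, -x + lambda - mu_y = 0, with lambda, mu_x, mu_y >= 0
Complementary slackness: lambda*(x + y - 73) = 0, mu_x*x = 0, mu_y*y = 0
If lambda = 0: y = -mu_x <= 0 and x = -mu_y <= 0 force x = y = 0 with f = 0; but x = y = 73/2 is feasible with f = -5329/4 < 0, so this is not the minimum. Hence lambda > 0 and x + y = 73.
Try x > 0, y > 0 (so mu_x = mu_y = 0): y = lambda, x = lambda => x = y = lambda
x + y = 73 => 2*lambda = 73 => lambda = 73/2
x* = y* = 73/2 > 0, consistent with mu_x = mu_y = 0.
(Any feasible point with x = 0 or y = 0 has f = 0 > -5329/4, so the minimum is not on those boundaries.)
min(-xy) = -5329/4 (i.e. max xy = 5329/4)
Multipliers: lambda = 73/2, mu_x = 0, mu_y = 0
Complementary slackness: lambda*(x + y - 73) = 73/2*(73/2 + 73/2 - 73) = 0, mu_x*x = 0*73/2 = 0, mu_y*y = 0*73/2 = 0. Satisfied.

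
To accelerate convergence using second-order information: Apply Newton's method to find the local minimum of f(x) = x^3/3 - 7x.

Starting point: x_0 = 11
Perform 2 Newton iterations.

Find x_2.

f(x) = x^3/3 - 7x
f'(x) = x^2 - 7, f''(x) = 2x
Newton update: x_{n+1} = x_n - (x_n^2 - 7)/(2*x_n)
Step 1: x_0 = 11, f'=114, f''=22, x_1 = 64/11
Step 2: x_1 = 64/11, f'=3249/121, f''=128/11, x_2 = 4943/1408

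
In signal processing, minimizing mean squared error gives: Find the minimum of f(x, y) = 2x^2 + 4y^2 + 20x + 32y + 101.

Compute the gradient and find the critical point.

f(x,y) = 2x^2 + 4y^2 + 20x + 32y + 101
df/dx = 4x + (20) = 0  =>  x = -5
df/dy = 8y + (32) = 0  =>  y = -4
f(-5, -4) = 2*(-5)^2 + 4*(-4)^2 + 20*(-5) + 32*(-4) + 101 = -13
Hessian is diagonal with entries 4, 8 > 0, so this is a minimum.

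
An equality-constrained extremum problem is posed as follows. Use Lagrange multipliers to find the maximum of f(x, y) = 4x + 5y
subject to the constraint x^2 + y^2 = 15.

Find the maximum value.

Set up Lagrange conditions: grad f = lambda * grad g
  4 = 2*lambda*x
  5 = 2*lambda*y
From these: x/y = 4/5, so x = 4t, y = 5t for some t.
Substitute into constraint: (4t)^2 + (5t)^2 = 15
  t^2 * 41 = 15
  t = sqrt(15/41)
Maximum = 4*x + 5*y = (4^2 + 5^2)*t = 41 * sqrt(15/41) = sqrt(615)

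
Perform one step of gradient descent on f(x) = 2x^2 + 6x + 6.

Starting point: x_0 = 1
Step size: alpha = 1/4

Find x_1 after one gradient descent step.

f(x) = 2x^2 + 6x + 6
f'(x) = 4x + 6
f'(1) = 4*1 + (6) = 10
x_1 = x_0 - alpha * f'(x_0) = 1 - 1/4 * 10 = -3/2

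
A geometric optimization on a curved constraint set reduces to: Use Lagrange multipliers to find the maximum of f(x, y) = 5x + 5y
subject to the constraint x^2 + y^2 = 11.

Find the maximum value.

Set up Lagrange conditions: grad f = lambda * grad g
  5 = 2*lambda*x
  5 = 2*lambda*y
From these: x/y = 5/5, so x = 5t, y = 5t for some t.
Substitute into constraint: (5t)^2 + (5t)^2 = 11
  t^2 * 50 = 11
  t = sqrt(11/50)
Maximum = 5*x + 5*y = (5^2 + 5^2)*t = 50 * sqrt(11/50) = sqrt(550)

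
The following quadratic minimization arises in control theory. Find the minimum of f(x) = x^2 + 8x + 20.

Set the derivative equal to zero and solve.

f(x) = x^2 + 8x + 20
f'(x) = 2x + (8) = 0
x = -8/2 = -4
f(-4) = 4
Since f''(x) = 2 > 0, this is a minimum.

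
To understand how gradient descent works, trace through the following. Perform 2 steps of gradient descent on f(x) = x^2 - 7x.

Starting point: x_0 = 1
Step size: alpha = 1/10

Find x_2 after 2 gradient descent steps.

f(x) = x^2 - 7x, f'(x) = 2x + (-7)
Step 1: f'(1) = -5, x_1 = 1 - 1/10 * -5 = 3/2
Step 2: f'(3/2) = -4, x_2 = 3/2 - 1/10 * -4 = 19/10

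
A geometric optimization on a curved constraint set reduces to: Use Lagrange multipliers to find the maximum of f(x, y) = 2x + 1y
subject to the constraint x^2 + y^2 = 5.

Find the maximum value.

Set up Lagrange conditions: grad f = lambda * grad g
  2 = 2*lambda*x
  1 = 2*lambda*y
From these: x/y = 2/1, so x = 2t, y = 1t for some t.
Substitute into constraint: (2t)^2 + (1t)^2 = 5
  t^2 * 5 = 5
  t = sqrt(5/5)
Maximum = 2*x + 1*y = (2^2 + 1^2)*t = 5 * sqrt(5/5) = 5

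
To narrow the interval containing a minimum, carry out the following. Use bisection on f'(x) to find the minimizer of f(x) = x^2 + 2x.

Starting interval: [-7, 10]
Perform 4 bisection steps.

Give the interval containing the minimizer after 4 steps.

Finding critical point of f(x) = x^2 + 2x using bisection on f'(x) = 2x + 2.
f'(x) = 0 when x = -1.
Starting interval: [-7, 10]
Step 1: mid = 3/2, f'(mid) = 5, new interval = [-7, 3/2]
Step 2: mid = -11/4, f'(mid) = -7/2, new interval = [-11/4, 3/2]
Step 3: mid = -5/8, f'(mid) = 3/4, new interval = [-11/4, -5/8]
Step 4: mid = -27/16, f'(mid) = -11/8, new interval = [-27/16, -5/8]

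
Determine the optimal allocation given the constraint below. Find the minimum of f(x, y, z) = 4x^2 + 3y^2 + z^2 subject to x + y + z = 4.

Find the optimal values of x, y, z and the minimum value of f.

Using Lagrange multipliers on f = 4x^2 + 3y^2 + z^2 with constraint x + y + z = 4:
Conditions: 2*4*x = lambda, 2*3*y = lambda, 2*1*z = lambda
So x = lambda/8, y = lambda/6, z = lambda/2
Substituting into constraint: lambda * (19/24) = 4
lambda = 96/19
x = 12/19, y = 16/19, z = 48/19
Minimum value = 192/19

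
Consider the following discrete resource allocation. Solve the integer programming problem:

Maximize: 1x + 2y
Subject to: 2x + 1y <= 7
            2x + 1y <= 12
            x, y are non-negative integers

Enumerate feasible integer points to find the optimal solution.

Constraint 1: 2x + 1y <= 7
Constraint 2: 2x + 1y <= 12
Feasible x range (need y >= 0): 0 <= x <= min(7/2, 12/2) => x in {0, ..., 3}.
Enumerate feasible integer points row by row (the coefficient of y is 2 > 0, so for each x the largest feasible y gives the best value):
  x = 0: y <= min((7 - 2*0)/1, (12 - 2*0)/1) => y in {0, ..., 7}; best 1*0 + 2*7 = 14
  x = 1: y <= min((7 - 2*1)/1, (12 - 2*1)/1) => y in {0, ..., 5}; best 1*1 + 2*5 = 11
  x = 2: y <= min((7 - 2*2)/1, (12 - 2*2)/1) => y in {0, ..., 3}; best 1*2 + 2*3 = 8
  x = 3: y <= min((7 - 2*3)/1, (12 - 2*3)/1) => y in {0, ..., 1}; best 1*3 + 2*1 = 5
The maximum 1x + 2y = 14 is achieved at x = 0, y = 7.
Check: 2*0 + 1*7 = 7 <= 7 and 2*0 + 1*7 = 7 <= 12.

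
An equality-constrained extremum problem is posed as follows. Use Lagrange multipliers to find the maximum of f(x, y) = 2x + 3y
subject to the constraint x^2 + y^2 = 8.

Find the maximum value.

Set up Lagrange conditions: grad f = lambda * grad g
  2 = 2*lambda*x
  3 = 2*lambda*y
From these: x/y = 2/3, so x = 2t, y = 3t for some t.
Substitute into constraint: (2t)^2 + (3t)^2 = 8
  t^2 * 13 = 8
  t = sqrt(8/13)
Maximum = 2*x + 3*y = (2^2 + 3^2)*t = 13 * sqrt(8/13) = sqrt(104)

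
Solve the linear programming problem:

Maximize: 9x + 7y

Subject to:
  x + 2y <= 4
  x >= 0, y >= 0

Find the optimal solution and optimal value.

The feasible region has vertices at [(0, 0), (4, 0), (0, 2)].
Checking objective 9x + 7y at each vertex:
  (0, 0): 9*0 + 7*0 = 0
  (4, 0): 9*4 + 7*0 = 36
  (0, 2): 9*0 + 7*2 = 14
Maximum is 36 at (4, 0).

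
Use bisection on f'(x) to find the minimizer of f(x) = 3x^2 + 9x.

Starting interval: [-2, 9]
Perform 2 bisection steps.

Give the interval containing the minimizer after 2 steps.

Finding critical point of f(x) = 3x^2 + 9x using bisection on f'(x) = 6x + 9.
f'(x) = 0 when x = -3/2.
Starting interval: [-2, 9]
Step 1: mid = 7/2, f'(mid) = 30, new interval = [-2, 7/2]
Step 2: mid = 3/4, f'(mid) = 27/2, new interval = [-2, 3/4]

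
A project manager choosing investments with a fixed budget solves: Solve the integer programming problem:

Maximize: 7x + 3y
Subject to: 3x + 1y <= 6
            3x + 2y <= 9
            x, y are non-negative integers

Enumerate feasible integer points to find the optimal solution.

Constraint 1: 3x + 1y <= 6
Constraint 2: 3x + 2y <= 9
Feasible x range (need y >= 0): 0 <= x <= min(6/3, 9/3) => x in {0, ..., 2}.
Enumerate feasible integer points row by row (the coefficient of y is 3 > 0, so for each x the largest feasible y gives the best value):
  x = 0: y <= min((6 - 3*0)/1, (9 - 3*0)/2) => y in {0, ..., 4}; best 7*0 + 3*4 = 12
  x = 1: y <= min((6 - 3*1)/1, (9 - 3*1)/2) => y in {0, ..., 3}; best 7*1 + 3*3 = 16
  x = 2: y <= min((6 - 3*2)/1, (9 - 3*2)/2) => y in {0}; best 7*2 + 3*0 = 14
The maximum 7x + 3y = 16 is achieved at x = 1, y = 3.
Check: 3*1 + 1*3 = 6 <= 6 and 3*1 + 2*3 = 9 <= 9.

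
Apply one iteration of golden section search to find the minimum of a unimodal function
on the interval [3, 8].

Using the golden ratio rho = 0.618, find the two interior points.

Golden section search on [3, 8].
Golden ratio rho = 0.618 (approx).
Interior points:
  x_1 = 3 + (1-0.618)*5 = 4.9100
  x_2 = 3 + 0.618*5 = 6.0900
Compare f(x_1) and f(x_2) to determine which subinterval to keep.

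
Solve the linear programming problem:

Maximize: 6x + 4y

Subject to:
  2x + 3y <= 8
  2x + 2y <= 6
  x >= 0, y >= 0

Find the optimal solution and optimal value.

Feasible vertices: (0, 0), (0, 8/3), (1, 2), (3, 0)
Objective 6x + 4y at each:
  (0, 0): 0
  (0, 8/3): 32/3
  (1, 2): 14
  (3, 0): 18
Maximum is 18 at (3, 0).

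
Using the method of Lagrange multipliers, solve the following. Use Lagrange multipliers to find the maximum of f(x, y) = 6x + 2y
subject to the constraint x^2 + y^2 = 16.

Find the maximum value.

Set up Lagrange conditions: grad f = lambda * grad g
  6 = 2*lambda*x
  2 = 2*lambda*y
From these: x/y = 6/2, so x = 6t, y = 2t for some t.
Substitute into constraint: (6t)^2 + (2t)^2 = 16
  t^2 * 40 = 16
  t = sqrt(16/40)
Maximum = 6*x + 2*y = (6^2 + 2^2)*t = 40 * sqrt(16/40) = sqrt(640)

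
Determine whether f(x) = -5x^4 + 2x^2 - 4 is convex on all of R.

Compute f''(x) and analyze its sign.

f(x) = -5x^4 + 2x^2 - 4
f'(x) = -20x^3 + 4x
f''(x) = -60x^2 + 4
f''(x) = -60x^2 + 4 -> -inf as |x| -> inf
Therefore, f is not globally convex on R.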